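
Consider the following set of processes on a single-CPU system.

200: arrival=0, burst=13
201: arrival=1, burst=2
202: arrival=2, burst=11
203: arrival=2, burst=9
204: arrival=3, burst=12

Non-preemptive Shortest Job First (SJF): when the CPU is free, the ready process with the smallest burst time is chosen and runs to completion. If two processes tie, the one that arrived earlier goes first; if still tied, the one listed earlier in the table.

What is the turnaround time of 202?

Timeline: | 200 0-13 | 201 13-15 | 203 15-24 | 202 24-35 | 204 35-47 |
Completion: 200=13  201=15  202=35  203=24  204=47
Turnaround (C−A): 200=13  201=14  202=33  203=22  204=44
Turnaround(202) = completion − arrival = 35 − 2 = 33

33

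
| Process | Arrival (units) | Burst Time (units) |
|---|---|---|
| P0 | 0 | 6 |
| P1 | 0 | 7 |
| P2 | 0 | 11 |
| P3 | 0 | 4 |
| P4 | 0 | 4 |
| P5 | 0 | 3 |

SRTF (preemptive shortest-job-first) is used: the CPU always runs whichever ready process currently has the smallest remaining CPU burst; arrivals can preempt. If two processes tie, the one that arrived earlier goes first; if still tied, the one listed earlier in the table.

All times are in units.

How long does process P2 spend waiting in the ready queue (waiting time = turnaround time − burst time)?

Gantt: | P5 0-3 | P3 3-7 | P4 7-11 | P0 11-17 | P1 17-24 | P2 24-35 |
Completion: P0=17  P1=24  P2=35  P3=7  P4=11  P5=3
Turnaround (C−A): P0=17  P1=24  P2=35  P3=7  P4=11  P5=3
Waiting(P2) = turnaround − burst = 35 − 11 = 24

24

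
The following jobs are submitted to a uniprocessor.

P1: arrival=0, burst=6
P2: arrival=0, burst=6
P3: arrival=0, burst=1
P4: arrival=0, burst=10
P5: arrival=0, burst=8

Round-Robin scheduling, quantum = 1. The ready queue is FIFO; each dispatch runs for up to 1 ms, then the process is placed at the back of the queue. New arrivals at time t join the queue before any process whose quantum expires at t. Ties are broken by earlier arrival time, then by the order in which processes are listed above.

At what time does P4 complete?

31

Gantt: | P1 0-1 | P2 1-2 | P3 2-3 | P4 3-4 | P5 4-5 | P1 5-6 | P2 6-7 | P4 7-8 | P5 8-9 | P1 9-10 | P2 10-11 | P4 11-12 | P5 12-13 | P1 13-14 | P2 14-15 | P4 15-16 | P5 16-17 | P1 17-18 | P2 18-19 | P4 19-20 | P5 20-21 | P1 21-22 | P2 22-23 | P4 23-24 | P5 24-25 | P4 25-26 | P5 26-27 | P4 27-28 | P5 28-29 | P4 29-31 |
Completion: P1=22  P2=23  P3=3  P4=31  P5=29
Turnaround (C−A): P1=22  P2=23  P3=3  P4=31  P5=29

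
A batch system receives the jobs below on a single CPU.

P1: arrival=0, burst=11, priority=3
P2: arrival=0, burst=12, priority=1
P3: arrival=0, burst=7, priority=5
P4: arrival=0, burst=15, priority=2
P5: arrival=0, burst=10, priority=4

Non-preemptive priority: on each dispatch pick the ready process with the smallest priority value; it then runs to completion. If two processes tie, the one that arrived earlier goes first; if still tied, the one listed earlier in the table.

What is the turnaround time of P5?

Timeline: | P2 0-12 | P4 12-27 | P1 27-38 | P5 38-48 | P3 48-55 |
Completion: P1=38  P2=12  P3=55  P4=27  P5=48
Turnaround(P5) = completion − arrival = 48 − 0 = 48

48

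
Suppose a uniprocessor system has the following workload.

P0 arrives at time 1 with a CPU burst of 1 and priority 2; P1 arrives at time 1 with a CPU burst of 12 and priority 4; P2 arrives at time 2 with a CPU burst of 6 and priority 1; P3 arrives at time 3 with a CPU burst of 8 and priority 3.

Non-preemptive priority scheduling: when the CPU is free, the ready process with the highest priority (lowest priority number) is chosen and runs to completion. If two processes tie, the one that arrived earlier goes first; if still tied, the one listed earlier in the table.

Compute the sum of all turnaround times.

47

Schedule: | idle 0-1 | P0 1-2 | P2 2-8 | P3 8-16 | P1 16-28 |
Completion: P0=2  P1=28  P2=8  P3=16
Turnaround (C−A): P0=1  P1=27  P2=6  P3=13
Turnaround = completion − arrival: P0=1, P1=27, P2=6, P3=13
Total turnaround = 1 + 27 + 6 + 13 = 47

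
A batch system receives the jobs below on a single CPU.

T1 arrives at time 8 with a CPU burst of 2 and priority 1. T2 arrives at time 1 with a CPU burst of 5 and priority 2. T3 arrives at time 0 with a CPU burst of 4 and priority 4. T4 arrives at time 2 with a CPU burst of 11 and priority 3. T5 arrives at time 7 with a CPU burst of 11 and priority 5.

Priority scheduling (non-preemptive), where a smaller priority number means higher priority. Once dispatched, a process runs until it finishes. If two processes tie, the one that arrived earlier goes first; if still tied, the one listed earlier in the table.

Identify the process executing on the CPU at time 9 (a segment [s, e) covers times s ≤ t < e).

T1

Timeline: | T3 0-4 | T2 4-9 | T1 9-11 | T4 11-22 | T5 22-33 |
Completion: T1=11  T2=9  T3=4  T4=22  T5=33
Turnaround (C−A): T1=3  T2=8  T3=4  T4=20  T5=26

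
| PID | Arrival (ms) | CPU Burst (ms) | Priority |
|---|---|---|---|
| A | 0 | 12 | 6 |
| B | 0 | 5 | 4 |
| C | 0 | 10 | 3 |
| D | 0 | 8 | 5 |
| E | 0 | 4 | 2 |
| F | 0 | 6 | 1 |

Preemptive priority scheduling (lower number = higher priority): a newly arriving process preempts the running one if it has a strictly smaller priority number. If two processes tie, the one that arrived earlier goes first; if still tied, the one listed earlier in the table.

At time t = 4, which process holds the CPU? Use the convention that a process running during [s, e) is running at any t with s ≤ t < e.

F

Gantt: | F 0-6 | E 6-10 | C 10-20 | B 20-25 | D 25-33 | A 33-45 |
Completion: A=45  B=25  C=20  D=33  E=10  F=6
Turnaround (C−A): A=45  B=25  C=20  D=33  E=10  F=6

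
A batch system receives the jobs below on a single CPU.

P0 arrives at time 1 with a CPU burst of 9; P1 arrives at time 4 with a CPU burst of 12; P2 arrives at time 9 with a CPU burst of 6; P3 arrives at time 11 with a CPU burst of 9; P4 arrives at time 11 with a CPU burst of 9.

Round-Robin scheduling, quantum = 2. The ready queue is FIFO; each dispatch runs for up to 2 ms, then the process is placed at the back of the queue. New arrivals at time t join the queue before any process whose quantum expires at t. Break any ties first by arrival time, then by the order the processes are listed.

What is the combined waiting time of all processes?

110

Timeline: | idle 0-1 | P0 1-5 | P1 5-7 | P0 7-9 | P1 9-11 | P2 11-13 | P0 13-15 | P3 15-17 | P4 17-19 | P1 19-21 | P2 21-23 | P0 23-24 | P3 24-26 | P4 26-28 | P1 28-30 | P2 30-32 | P3 32-34 | P4 34-36 | P1 36-38 | P3 38-40 | P4 40-42 | P1 42-44 | P3 44-45 | P4 45-46 |
Completion: P0=24  P1=44  P2=32  P3=45  P4=46
Turnaround (C−A): P0=23  P1=40  P2=23  P3=34  P4=35
Waiting = turnaround − burst: P0=14, P1=28, P2=17, P3=25, P4=26
Total waiting = 14 + 28 + 17 + 25 + 26 = 110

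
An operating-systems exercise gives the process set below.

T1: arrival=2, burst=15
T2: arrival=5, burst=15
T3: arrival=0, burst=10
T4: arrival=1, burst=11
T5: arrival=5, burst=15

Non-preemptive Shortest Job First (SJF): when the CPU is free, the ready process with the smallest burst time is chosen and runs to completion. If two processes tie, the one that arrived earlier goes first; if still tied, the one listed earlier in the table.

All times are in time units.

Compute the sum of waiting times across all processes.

105

Timeline: | T3 0-10 | T4 10-21 | T1 21-36 | T2 36-51 | T5 51-66 |
Completion: T1=36  T2=51  T3=10  T4=21  T5=66
Turnaround (C−A): T1=34  T2=46  T3=10  T4=20  T5=61
Waiting = turnaround − burst: T1=19, T2=31, T3=0, T4=9, T5=46
Total waiting = 19 + 31 + 0 + 9 + 46 = 105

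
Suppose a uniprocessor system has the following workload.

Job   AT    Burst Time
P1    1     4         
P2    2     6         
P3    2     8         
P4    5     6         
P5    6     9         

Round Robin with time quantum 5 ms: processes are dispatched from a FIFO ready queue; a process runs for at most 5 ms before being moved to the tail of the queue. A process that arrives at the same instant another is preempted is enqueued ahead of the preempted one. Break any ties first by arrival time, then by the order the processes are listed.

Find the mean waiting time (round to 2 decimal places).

15.00

Timeline: | idle 0-1 | P1 1-5 | P2 5-10 | P3 10-15 | P4 15-20 | P5 20-25 | P2 25-26 | P3 26-29 | P4 29-30 | P5 30-34 |
Completion: P1=5  P2=26  P3=29  P4=30  P5=34
Turnaround (C−A): P1=4  P2=24  P3=27  P4=25  P5=28
Waiting times: P1=0, P2=18, P3=19, P4=19, P5=19
Average waiting = (0+18+19+19+19) / 5 = 75/5 = 15.00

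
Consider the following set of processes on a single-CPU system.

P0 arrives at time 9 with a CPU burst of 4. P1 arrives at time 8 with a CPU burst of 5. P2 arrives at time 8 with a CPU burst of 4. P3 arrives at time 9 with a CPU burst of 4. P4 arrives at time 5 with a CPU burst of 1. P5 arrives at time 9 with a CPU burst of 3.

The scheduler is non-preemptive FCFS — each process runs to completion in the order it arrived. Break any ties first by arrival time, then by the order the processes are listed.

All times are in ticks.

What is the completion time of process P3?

Schedule: | idle 0-5 | P4 5-6 | idle 6-8 | P1 8-13 | P2 13-17 | P0 17-21 | P3 21-25 | P5 25-28 |
Completion: P0=21  P1=13  P2=17  P3=25  P4=6  P5=28

25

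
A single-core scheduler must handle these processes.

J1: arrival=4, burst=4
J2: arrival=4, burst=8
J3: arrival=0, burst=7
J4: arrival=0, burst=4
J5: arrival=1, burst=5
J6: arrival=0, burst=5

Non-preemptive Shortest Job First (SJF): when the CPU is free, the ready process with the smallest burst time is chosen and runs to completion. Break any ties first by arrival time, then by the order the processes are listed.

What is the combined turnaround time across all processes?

92

Gantt: | J4 0-4 | J1 4-8 | J6 8-13 | J5 13-18 | J3 18-25 | J2 25-33 |
Completion: J1=8  J2=33  J3=25  J4=4  J5=18  J6=13
Turnaround (C−A): J1=4  J2=29  J3=25  J4=4  J5=17  J6=13
Turnaround = completion − arrival: J1=4, J2=29, J3=25, J4=4, J5=17, J6=13
Total turnaround = 4 + 29 + 25 + 4 + 17 + 13 = 92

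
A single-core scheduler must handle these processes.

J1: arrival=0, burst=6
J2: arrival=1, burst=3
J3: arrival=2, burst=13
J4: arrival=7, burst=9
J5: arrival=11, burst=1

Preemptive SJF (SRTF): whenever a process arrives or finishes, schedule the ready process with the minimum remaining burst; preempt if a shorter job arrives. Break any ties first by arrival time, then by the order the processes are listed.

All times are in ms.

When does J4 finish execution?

Schedule: | J1 0-1 | J2 1-4 | J1 4-9 | J4 9-11 | J5 11-12 | J4 12-19 | J3 19-32 |
Completion: J1=9  J2=4  J3=32  J4=19  J5=12
Turnaround (C−A): J1=9  J2=3  J3=30  J4=12  J5=1

19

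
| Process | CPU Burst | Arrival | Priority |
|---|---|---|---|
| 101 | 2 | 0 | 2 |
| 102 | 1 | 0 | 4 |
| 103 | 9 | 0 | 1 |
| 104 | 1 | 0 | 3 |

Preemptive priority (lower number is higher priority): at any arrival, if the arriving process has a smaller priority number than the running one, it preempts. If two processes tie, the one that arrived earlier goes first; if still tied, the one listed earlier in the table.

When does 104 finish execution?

Timeline: | 103 0-9 | 101 9-11 | 104 11-12 | 102 12-13 |
Completion: 101=11  102=13  103=9  104=12

12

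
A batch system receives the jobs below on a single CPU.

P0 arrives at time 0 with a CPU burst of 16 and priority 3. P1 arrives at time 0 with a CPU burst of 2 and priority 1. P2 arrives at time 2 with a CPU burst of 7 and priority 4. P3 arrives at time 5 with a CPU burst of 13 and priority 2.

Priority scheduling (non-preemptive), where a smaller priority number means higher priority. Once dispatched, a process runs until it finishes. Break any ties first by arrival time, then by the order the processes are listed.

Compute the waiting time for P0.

Timeline: | P1 0-2 | P0 2-18 | P3 18-31 | P2 31-38 |
Completion: P0=18  P1=2  P2=38  P3=31
Turnaround (C−A): P0=18  P1=2  P2=36  P3=26
Waiting(P0) = turnaround − burst = 18 − 16 = 2

2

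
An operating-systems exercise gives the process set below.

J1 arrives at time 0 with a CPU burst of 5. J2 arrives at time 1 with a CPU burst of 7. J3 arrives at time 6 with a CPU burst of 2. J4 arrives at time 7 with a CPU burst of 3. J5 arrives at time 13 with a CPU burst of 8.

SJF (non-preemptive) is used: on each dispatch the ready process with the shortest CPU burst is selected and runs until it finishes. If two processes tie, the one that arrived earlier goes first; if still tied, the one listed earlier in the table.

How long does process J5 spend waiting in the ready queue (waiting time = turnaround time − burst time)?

Schedule: | J1 0-5 | J2 5-12 | J3 12-14 | J4 14-17 | J5 17-25 |
Completion: J1=5  J2=12  J3=14  J4=17  J5=25
Waiting(J5) = turnaround − burst = 12 − 8 = 4

4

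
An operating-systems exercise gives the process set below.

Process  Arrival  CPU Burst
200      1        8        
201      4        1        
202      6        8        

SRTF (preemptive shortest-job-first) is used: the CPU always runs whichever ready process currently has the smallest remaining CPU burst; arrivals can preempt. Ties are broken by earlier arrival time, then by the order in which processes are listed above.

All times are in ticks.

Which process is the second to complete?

Schedule: | idle 0-1 | 200 1-4 | 201 4-5 | 200 5-10 | 202 10-18 |
Completion: 200=10  201=5  202=18
Turnaround (C−A): 200=9  201=1  202=12
Finish order: 201 → 200 → 202

200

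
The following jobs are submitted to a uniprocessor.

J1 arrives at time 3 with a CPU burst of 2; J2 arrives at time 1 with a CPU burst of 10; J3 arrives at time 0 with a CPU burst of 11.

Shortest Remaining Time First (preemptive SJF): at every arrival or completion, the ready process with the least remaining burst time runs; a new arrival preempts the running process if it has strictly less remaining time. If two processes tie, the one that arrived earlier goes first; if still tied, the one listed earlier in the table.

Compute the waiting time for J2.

Gantt: | J3 0-3 | J1 3-5 | J3 5-13 | J2 13-23 |
Completion: J1=5  J2=23  J3=13
Turnaround (C−A): J1=2  J2=22  J3=13
Waiting(J2) = turnaround − burst = 22 − 10 = 12

12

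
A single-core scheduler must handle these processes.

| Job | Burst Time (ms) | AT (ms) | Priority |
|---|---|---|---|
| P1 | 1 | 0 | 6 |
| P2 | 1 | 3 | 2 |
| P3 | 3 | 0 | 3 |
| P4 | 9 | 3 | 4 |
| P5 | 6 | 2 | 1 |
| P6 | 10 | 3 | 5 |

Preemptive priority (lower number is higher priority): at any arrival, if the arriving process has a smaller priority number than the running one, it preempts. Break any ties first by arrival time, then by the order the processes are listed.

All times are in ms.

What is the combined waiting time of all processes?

64

Schedule: | P3 0-2 | P5 2-8 | P2 8-9 | P3 9-10 | P4 10-19 | P6 19-29 | P1 29-30 |
Completion: P1=30  P2=9  P3=10  P4=19  P5=8  P6=29
Waiting = turnaround − burst: P1=29, P2=5, P3=7, P4=7, P5=0, P6=16
Total waiting = 29 + 5 + 7 + 7 + 0 + 16 = 64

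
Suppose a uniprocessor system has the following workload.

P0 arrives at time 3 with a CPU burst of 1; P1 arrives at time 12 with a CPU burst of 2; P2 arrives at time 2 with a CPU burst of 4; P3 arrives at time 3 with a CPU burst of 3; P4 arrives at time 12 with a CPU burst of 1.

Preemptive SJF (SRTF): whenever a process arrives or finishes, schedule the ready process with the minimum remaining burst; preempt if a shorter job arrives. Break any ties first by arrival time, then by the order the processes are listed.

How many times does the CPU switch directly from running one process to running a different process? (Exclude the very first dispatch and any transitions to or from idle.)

Gantt: | idle 0-2 | P2 2-3 | P0 3-4 | P2 4-7 | P3 7-10 | idle 10-12 | P4 12-13 | P1 13-15 |
Completion: P0=4  P1=15  P2=7  P3=10  P4=13
Turnaround (C−A): P0=1  P1=3  P2=5  P3=7  P4=1

4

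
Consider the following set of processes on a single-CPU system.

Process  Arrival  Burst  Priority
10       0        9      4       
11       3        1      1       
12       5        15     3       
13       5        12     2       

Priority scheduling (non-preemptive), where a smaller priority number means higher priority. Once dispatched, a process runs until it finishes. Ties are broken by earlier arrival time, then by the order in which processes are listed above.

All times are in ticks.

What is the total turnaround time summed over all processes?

Timeline: | 10 0-9 | 11 9-10 | 13 10-22 | 12 22-37 |
Completion: 10=9  11=10  12=37  13=22
Turnaround (C−A): 10=9  11=7  12=32  13=17
Turnaround = completion − arrival: 10=9, 11=7, 12=32, 13=17
Total turnaround = 9 + 7 + 32 + 17 = 65

65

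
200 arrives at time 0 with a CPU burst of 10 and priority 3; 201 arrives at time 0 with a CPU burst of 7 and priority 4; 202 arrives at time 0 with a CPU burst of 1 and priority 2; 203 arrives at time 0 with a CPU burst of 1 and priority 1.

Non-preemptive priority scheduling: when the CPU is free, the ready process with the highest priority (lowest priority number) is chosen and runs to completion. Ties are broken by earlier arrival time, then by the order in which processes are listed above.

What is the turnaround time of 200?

Gantt: | 203 0-1 | 202 1-2 | 200 2-12 | 201 12-19 |
Completion: 200=12  201=19  202=2  203=1
Turnaround(200) = completion − arrival = 12 − 0 = 12

12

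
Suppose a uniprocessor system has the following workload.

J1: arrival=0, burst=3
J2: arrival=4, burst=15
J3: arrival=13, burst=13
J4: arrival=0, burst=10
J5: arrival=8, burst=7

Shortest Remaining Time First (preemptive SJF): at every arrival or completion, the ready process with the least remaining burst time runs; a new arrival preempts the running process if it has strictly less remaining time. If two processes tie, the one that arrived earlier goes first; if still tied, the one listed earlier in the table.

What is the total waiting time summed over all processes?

44

Timeline: | J1 0-3 | J4 3-13 | J5 13-20 | J3 20-33 | J2 33-48 |
Completion: J1=3  J2=48  J3=33  J4=13  J5=20
Turnaround (C−A): J1=3  J2=44  J3=20  J4=13  J5=12
Waiting = turnaround − burst: J1=0, J2=29, J3=7, J4=3, J5=5
Total waiting = 0 + 29 + 7 + 3 + 5 = 44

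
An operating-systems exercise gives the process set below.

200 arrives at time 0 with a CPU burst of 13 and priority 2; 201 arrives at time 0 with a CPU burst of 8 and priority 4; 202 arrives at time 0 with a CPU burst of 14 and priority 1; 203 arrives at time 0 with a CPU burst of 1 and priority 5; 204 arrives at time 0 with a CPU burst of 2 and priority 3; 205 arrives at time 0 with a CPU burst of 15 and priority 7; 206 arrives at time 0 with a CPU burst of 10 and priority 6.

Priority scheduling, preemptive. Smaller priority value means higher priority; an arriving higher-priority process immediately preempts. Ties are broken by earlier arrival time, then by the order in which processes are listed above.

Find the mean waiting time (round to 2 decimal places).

27.57

Schedule: | 202 0-14 | 200 14-27 | 204 27-29 | 201 29-37 | 203 37-38 | 206 38-48 | 205 48-63 |
Completion: 200=27  201=37  202=14  203=38  204=29  205=63  206=48
Waiting times: 200=14, 201=29, 202=0, 203=37, 204=27, 205=48, 206=38
Average waiting = (14+29+0+37+27+48+38) / 7 = 193/7 = 27.57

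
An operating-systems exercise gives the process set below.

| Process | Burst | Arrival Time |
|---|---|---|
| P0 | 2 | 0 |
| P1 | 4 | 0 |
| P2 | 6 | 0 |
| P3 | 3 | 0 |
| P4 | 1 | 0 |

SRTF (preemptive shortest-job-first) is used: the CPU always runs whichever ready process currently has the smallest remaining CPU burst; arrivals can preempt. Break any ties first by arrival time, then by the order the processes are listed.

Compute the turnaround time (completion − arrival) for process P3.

Gantt: | P4 0-1 | P0 1-3 | P3 3-6 | P1 6-10 | P2 10-16 |
Completion: P0=3  P1=10  P2=16  P3=6  P4=1
Turnaround(P3) = completion − arrival = 6 − 0 = 6

6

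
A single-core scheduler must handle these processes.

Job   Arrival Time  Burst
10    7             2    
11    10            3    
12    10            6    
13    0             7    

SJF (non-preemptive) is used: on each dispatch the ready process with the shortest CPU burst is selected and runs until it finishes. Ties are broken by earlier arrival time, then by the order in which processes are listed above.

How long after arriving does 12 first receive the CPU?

3

Schedule: | 13 0-7 | 10 7-9 | idle 9-10 | 11 10-13 | 12 13-19 |
Completion: 10=9  11=13  12=19  13=7
Response(12) = first start − arrival = 13 − 10 = 3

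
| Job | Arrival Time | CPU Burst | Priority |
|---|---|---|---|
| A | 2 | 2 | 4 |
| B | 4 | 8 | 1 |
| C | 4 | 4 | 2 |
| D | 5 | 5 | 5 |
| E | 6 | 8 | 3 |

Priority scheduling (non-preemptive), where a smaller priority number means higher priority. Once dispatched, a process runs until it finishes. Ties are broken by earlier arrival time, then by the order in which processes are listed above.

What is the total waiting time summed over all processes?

Schedule: | idle 0-2 | A 2-4 | B 4-12 | C 12-16 | E 16-24 | D 24-29 |
Completion: A=4  B=12  C=16  D=29  E=24
Waiting = turnaround − burst: A=0, B=0, C=8, D=19, E=10
Total waiting = 0 + 0 + 8 + 19 + 10 = 37

37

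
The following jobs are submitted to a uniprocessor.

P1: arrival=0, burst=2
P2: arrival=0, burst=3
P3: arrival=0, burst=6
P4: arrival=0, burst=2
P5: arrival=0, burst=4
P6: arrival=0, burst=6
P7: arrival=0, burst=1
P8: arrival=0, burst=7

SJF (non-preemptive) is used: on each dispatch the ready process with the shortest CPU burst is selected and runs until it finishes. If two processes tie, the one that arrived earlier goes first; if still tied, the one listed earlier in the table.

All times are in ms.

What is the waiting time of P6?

18

Timeline: | P7 0-1 | P1 1-3 | P4 3-5 | P2 5-8 | P5 8-12 | P3 12-18 | P6 18-24 | P8 24-31 |
Completion: P1=3  P2=8  P3=18  P4=5  P5=12  P6=24  P7=1  P8=31
Turnaround (C−A): P1=3  P2=8  P3=18  P4=5  P5=12  P6=24  P7=1  P8=31
Waiting(P6) = turnaround − burst = 24 − 6 = 18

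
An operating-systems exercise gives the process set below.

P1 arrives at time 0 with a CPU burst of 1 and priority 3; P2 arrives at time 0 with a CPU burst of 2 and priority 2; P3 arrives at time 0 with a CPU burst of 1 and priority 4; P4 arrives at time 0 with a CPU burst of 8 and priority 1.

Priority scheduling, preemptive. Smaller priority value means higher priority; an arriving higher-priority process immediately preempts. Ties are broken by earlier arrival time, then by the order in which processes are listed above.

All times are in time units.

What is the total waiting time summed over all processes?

29

Gantt: | P4 0-8 | P2 8-10 | P1 10-11 | P3 11-12 |
Completion: P1=11  P2=10  P3=12  P4=8
Turnaround (C−A): P1=11  P2=10  P3=12  P4=8
Waiting = turnaround − burst: P1=10, P2=8, P3=11, P4=0
Total waiting = 10 + 8 + 11 + 0 = 29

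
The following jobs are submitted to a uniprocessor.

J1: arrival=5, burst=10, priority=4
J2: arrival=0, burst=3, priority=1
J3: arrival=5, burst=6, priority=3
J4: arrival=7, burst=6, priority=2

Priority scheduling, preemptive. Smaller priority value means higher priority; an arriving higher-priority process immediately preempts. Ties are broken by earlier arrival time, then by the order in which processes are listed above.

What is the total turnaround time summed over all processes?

Schedule: | J2 0-3 | idle 3-5 | J3 5-7 | J4 7-13 | J3 13-17 | J1 17-27 |
Completion: J1=27  J2=3  J3=17  J4=13
Turnaround = completion − arrival: J1=22, J2=3, J3=12, J4=6
Total turnaround = 22 + 3 + 12 + 6 = 43

43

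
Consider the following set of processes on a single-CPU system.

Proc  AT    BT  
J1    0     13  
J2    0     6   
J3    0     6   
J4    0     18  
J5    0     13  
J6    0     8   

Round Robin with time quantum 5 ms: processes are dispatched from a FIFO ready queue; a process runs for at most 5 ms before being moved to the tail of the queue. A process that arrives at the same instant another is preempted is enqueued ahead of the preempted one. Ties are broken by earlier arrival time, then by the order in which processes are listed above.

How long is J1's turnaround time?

Gantt: | J1 0-5 | J2 5-10 | J3 10-15 | J4 15-20 | J5 20-25 | J6 25-30 | J1 30-35 | J2 35-36 | J3 36-37 | J4 37-42 | J5 42-47 | J6 47-50 | J1 50-53 | J4 53-58 | J5 58-61 | J4 61-64 |
Completion: J1=53  J2=36  J3=37  J4=64  J5=61  J6=50
Turnaround(J1) = completion − arrival = 53 − 0 = 53

53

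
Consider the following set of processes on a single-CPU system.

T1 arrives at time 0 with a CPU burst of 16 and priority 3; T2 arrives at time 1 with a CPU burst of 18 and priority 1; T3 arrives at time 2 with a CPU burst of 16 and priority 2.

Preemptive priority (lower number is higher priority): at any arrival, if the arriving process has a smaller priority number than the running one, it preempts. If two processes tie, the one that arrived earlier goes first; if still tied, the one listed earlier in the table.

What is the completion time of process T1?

50

Schedule: | T1 0-1 | T2 1-19 | T3 19-35 | T1 35-50 |
Completion: T1=50  T2=19  T3=35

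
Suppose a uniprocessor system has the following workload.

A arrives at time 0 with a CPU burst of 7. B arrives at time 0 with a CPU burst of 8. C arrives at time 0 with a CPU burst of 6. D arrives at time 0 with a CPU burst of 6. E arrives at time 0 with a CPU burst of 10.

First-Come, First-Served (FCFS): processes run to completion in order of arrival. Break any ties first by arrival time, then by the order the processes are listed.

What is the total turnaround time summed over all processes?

107

Gantt: | A 0-7 | B 7-15 | C 15-21 | D 21-27 | E 27-37 |
Completion: A=7  B=15  C=21  D=27  E=37
Turnaround (C−A): A=7  B=15  C=21  D=27  E=37
Turnaround = completion − arrival: A=7, B=15, C=21, D=27, E=37
Total turnaround = 7 + 15 + 21 + 27 + 37 = 107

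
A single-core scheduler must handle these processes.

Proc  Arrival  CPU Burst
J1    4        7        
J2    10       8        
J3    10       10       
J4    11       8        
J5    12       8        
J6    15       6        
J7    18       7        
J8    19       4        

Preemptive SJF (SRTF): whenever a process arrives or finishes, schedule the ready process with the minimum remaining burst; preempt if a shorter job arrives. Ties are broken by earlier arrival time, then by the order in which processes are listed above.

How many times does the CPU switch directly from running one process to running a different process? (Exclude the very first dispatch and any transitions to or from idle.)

7

Timeline: | idle 0-4 | J1 4-11 | J2 11-19 | J8 19-23 | J6 23-29 | J7 29-36 | J4 36-44 | J5 44-52 | J3 52-62 |
Completion: J1=11  J2=19  J3=62  J4=44  J5=52  J6=29  J7=36  J8=23
Turnaround (C−A): J1=7  J2=9  J3=52  J4=33  J5=40  J6=14  J7=18  J8=4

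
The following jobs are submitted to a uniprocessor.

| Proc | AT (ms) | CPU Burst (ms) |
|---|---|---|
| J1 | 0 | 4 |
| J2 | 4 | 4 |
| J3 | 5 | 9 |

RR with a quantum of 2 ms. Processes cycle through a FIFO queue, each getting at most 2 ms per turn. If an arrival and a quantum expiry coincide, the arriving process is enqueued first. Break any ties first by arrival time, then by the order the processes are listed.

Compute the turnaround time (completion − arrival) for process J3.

Timeline: | J1 0-4 | J2 4-6 | J3 6-8 | J2 8-10 | J3 10-17 |
Completion: J1=4  J2=10  J3=17
Turnaround (C−A): J1=4  J2=6  J3=12
Turnaround(J3) = completion − arrival = 17 − 5 = 12

12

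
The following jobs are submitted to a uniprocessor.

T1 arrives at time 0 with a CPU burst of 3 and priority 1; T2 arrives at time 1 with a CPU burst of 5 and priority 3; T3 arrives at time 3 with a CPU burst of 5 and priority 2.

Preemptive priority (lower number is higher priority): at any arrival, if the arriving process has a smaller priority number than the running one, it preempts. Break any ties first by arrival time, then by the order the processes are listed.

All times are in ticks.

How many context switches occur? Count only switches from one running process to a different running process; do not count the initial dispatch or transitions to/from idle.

2

Schedule: | T1 0-3 | T3 3-8 | T2 8-13 |
Completion: T1=3  T2=13  T3=8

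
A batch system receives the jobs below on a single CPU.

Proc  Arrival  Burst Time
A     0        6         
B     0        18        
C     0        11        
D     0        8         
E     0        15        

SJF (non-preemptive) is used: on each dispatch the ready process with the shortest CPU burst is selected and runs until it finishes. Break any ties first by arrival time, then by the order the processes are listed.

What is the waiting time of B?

Schedule: | A 0-6 | D 6-14 | C 14-25 | E 25-40 | B 40-58 |
Completion: A=6  B=58  C=25  D=14  E=40
Turnaround (C−A): A=6  B=58  C=25  D=14  E=40
Waiting(B) = turnaround − burst = 58 − 18 = 40

40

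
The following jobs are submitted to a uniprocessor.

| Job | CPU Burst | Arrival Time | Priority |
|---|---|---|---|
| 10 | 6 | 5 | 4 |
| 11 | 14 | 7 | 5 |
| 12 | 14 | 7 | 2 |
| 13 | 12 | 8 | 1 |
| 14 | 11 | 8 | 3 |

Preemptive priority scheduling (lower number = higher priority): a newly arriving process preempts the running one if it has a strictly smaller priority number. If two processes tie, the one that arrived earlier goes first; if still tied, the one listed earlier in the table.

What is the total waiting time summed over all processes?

Timeline: | idle 0-5 | 10 5-7 | 12 7-8 | 13 8-20 | 12 20-33 | 14 33-44 | 10 44-48 | 11 48-62 |
Completion: 10=48  11=62  12=33  13=20  14=44
Turnaround (C−A): 10=43  11=55  12=26  13=12  14=36
Waiting = turnaround − burst: 10=37, 11=41, 12=12, 13=0, 14=25
Total waiting = 37 + 41 + 12 + 0 + 25 = 115

115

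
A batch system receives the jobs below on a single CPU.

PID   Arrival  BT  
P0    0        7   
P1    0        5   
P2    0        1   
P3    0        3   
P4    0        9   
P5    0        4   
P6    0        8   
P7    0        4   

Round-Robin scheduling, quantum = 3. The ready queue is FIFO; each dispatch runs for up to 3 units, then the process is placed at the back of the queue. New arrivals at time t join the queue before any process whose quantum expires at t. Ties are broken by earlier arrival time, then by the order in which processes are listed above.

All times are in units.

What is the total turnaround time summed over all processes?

226

Schedule: | P0 0-3 | P1 3-6 | P2 6-7 | P3 7-10 | P4 10-13 | P5 13-16 | P6 16-19 | P7 19-22 | P0 22-25 | P1 25-27 | P4 27-30 | P5 30-31 | P6 31-34 | P7 34-35 | P0 35-36 | P4 36-39 | P6 39-41 |
Completion: P0=36  P1=27  P2=7  P3=10  P4=39  P5=31  P6=41  P7=35
Turnaround (C−A): P0=36  P1=27  P2=7  P3=10  P4=39  P5=31  P6=41  P7=35
Turnaround = completion − arrival: P0=36, P1=27, P2=7, P3=10, P4=39, P5=31, P6=41, P7=35
Total turnaround = 36 + 27 + 7 + 10 + 39 + 31 + 41 + 35 = 226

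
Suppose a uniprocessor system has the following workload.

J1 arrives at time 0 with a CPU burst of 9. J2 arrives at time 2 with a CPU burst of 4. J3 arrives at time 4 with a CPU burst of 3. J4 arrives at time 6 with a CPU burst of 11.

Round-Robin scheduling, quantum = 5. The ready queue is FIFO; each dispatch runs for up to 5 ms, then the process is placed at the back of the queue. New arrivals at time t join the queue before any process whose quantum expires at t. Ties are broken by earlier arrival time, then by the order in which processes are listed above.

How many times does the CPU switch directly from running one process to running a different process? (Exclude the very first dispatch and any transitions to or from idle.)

4

Gantt: | J1 0-5 | J2 5-9 | J3 9-12 | J1 12-16 | J4 16-27 |
Completion: J1=16  J2=9  J3=12  J4=27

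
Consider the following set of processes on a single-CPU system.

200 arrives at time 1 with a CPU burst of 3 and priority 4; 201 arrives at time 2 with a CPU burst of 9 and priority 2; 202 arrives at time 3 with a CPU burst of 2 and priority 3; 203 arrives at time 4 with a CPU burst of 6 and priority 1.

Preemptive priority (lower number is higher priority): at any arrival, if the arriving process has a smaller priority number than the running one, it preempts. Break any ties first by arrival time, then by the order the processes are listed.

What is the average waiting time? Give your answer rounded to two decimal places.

Schedule: | idle 0-1 | 200 1-2 | 201 2-4 | 203 4-10 | 201 10-17 | 202 17-19 | 200 19-21 |
Completion: 200=21  201=17  202=19  203=10
Turnaround (C−A): 200=20  201=15  202=16  203=6
Waiting times: 200=17, 201=6, 202=14, 203=0
Average waiting = (17+6+14+0) / 4 = 37/4 = 9.25

9.25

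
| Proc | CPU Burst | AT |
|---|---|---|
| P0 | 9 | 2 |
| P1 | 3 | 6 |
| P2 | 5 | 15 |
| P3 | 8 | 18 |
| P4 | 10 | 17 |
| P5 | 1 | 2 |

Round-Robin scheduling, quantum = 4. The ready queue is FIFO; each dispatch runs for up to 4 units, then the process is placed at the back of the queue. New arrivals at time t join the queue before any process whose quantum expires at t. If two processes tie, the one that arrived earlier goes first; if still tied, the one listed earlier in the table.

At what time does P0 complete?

15

Schedule: | idle 0-2 | P0 2-6 | P5 6-7 | P1 7-10 | P0 10-15 | P2 15-19 | P4 19-23 | P3 23-27 | P2 27-28 | P4 28-32 | P3 32-36 | P4 36-38 |
Completion: P0=15  P1=10  P2=28  P3=36  P4=38  P5=7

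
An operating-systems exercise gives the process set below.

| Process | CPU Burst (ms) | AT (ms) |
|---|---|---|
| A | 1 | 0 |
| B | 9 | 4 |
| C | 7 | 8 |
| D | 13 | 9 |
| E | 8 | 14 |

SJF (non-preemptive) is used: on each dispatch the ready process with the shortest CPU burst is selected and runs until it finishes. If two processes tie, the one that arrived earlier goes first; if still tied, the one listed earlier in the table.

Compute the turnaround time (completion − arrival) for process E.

14

Timeline: | A 0-1 | idle 1-4 | B 4-13 | C 13-20 | E 20-28 | D 28-41 |
Completion: A=1  B=13  C=20  D=41  E=28
Turnaround (C−A): A=1  B=9  C=12  D=32  E=14
Turnaround(E) = completion − arrival = 28 − 14 = 14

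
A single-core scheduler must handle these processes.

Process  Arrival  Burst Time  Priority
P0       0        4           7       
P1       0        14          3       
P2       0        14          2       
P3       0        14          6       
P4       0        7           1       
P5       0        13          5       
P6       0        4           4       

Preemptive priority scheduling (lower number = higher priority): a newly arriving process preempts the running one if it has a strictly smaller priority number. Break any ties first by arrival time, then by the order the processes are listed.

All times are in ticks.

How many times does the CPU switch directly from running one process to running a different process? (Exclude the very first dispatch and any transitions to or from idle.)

Gantt: | P4 0-7 | P2 7-21 | P1 21-35 | P6 35-39 | P5 39-52 | P3 52-66 | P0 66-70 |
Completion: P0=70  P1=35  P2=21  P3=66  P4=7  P5=52  P6=39

6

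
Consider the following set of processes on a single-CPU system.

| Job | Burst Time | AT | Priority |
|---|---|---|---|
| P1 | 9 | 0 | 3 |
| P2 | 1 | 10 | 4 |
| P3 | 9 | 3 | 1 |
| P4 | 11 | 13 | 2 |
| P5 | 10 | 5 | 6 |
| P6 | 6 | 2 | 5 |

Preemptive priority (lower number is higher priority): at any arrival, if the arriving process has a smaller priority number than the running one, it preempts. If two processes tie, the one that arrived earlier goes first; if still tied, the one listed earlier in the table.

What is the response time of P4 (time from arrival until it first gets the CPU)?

Schedule: | P1 0-3 | P3 3-12 | P1 12-13 | P4 13-24 | P1 24-29 | P2 29-30 | P6 30-36 | P5 36-46 |
Completion: P1=29  P2=30  P3=12  P4=24  P5=46  P6=36
Turnaround (C−A): P1=29  P2=20  P3=9  P4=11  P5=41  P6=34
Response(P4) = first start − arrival = 13 − 13 = 0

0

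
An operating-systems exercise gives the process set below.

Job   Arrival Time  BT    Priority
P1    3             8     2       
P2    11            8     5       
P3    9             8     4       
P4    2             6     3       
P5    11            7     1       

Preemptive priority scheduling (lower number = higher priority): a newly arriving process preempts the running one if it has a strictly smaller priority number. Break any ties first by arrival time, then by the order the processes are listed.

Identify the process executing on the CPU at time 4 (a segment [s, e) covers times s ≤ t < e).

Schedule: | idle 0-2 | P4 2-3 | P1 3-11 | P5 11-18 | P4 18-23 | P3 23-31 | P2 31-39 |
Completion: P1=11  P2=39  P3=31  P4=23  P5=18
Turnaround (C−A): P1=8  P2=28  P3=22  P4=21  P5=7

P1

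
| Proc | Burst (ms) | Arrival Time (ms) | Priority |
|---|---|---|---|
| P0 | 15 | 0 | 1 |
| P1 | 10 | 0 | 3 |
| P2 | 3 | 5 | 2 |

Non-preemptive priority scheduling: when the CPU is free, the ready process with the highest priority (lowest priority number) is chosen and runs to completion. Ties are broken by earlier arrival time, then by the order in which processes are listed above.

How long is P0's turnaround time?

15

Schedule: | P0 0-15 | P2 15-18 | P1 18-28 |
Completion: P0=15  P1=28  P2=18
Turnaround (C−A): P0=15  P1=28  P2=13
Turnaround(P0) = completion − arrival = 15 − 0 = 15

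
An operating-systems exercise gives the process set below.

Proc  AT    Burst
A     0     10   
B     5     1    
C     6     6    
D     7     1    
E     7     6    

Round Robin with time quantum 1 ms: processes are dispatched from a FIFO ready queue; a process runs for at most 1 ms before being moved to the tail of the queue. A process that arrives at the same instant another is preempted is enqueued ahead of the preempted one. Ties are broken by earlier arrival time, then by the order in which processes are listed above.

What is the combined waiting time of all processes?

Gantt: | A 0-5 | B 5-6 | A 6-7 | C 7-8 | D 8-9 | E 9-10 | A 10-11 | C 11-12 | E 12-13 | A 13-14 | C 14-15 | E 15-16 | A 16-17 | C 17-18 | E 18-19 | A 19-20 | C 20-21 | E 21-22 | C 22-23 | E 23-24 |
Completion: A=20  B=6  C=23  D=9  E=24
Waiting = turnaround − burst: A=10, B=0, C=11, D=1, E=11
Total waiting = 10 + 0 + 11 + 1 + 11 = 33

33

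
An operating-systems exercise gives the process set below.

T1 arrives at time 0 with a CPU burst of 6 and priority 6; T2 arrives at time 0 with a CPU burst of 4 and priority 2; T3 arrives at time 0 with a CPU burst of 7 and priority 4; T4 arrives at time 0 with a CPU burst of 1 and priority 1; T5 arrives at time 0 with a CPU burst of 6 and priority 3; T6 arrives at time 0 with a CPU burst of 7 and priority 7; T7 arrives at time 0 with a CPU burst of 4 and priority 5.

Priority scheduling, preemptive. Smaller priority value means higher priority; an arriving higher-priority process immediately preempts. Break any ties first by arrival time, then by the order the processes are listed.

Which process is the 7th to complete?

T6

Schedule: | T4 0-1 | T2 1-5 | T5 5-11 | T3 11-18 | T7 18-22 | T1 22-28 | T6 28-35 |
Completion: T1=28  T2=5  T3=18  T4=1  T5=11  T6=35  T7=22
Turnaround (C−A): T1=28  T2=5  T3=18  T4=1  T5=11  T6=35  T7=22
Finish order: T4 → T2 → T5 → T3 → T7 → T1 → T6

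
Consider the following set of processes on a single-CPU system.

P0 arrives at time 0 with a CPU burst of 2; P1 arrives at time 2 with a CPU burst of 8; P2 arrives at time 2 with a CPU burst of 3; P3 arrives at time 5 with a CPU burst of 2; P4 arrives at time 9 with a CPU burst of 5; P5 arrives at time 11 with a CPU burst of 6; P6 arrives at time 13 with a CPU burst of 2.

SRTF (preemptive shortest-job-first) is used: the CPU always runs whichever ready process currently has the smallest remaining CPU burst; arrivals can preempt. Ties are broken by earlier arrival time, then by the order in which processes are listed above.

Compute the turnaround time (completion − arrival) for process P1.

20

Schedule: | P0 0-2 | P2 2-5 | P3 5-7 | P1 7-9 | P4 9-14 | P6 14-16 | P1 16-22 | P5 22-28 |
Completion: P0=2  P1=22  P2=5  P3=7  P4=14  P5=28  P6=16
Turnaround(P1) = completion − arrival = 22 − 2 = 20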